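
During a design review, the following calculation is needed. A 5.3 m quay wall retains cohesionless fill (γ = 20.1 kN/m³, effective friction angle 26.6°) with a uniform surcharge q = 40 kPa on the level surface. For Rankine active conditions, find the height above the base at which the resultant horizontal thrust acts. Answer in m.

K_a = 0.3814.
Triangular part P₁ = ½K_aγH² = 107.7 at H/3 = 1.767 m; rectangular part P₂ = K_a q H = 80.87 at H/2 = 2.650 m.
ȳ = (P₁·1.767 + P₂·2.650)/(P₁+P₂) = 2.146 m.

2.15 m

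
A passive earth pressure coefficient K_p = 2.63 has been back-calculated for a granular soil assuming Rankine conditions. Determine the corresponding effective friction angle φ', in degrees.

K_p = (1+sin φ)/(1−sin φ) ⇒ sin φ = (K_p − 1)/(K_p + 1) = 0.4490.
φ = arcsin(0.4490) = 26.68°.

26.7°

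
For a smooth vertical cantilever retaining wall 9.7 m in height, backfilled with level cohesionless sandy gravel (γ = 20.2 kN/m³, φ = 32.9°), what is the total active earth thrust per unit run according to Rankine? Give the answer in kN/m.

281 kN/m

K_a = tan²(45° − φ/2) = 0.2960.
P_a = ½ K_a γ H² = 0.5 × 0.2960 × 20.2 × 9.7² = 281.3 kN/m.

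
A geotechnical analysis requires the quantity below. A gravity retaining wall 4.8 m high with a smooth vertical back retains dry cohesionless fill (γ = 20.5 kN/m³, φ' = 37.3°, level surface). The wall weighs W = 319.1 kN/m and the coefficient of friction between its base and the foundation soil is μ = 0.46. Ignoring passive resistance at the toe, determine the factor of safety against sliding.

K_a = tan²(45° − 37.3°/2) = 0.2453.
P_a = ½K_aγH² = 0.5×0.2453×20.5×4.8² = 57.94 kN/m, acting at H/3 = 1.600 m above the base.
FS_sliding = μW / P_a = 0.46×319.1 / 57.94 = 2.533.

2.53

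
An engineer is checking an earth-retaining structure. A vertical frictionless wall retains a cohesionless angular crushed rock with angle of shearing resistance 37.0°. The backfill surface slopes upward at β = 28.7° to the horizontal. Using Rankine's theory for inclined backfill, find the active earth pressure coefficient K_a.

K_a = cos β · (cos β − √(cos²β − cos²φ)) / (cos β + √(cos²β − cos²φ)).
cos β = 0.8771, cos φ = 0.7986, √(cos²β − cos²φ) = 0.3627.
K_a = 0.8771 × (0.8771 − 0.3627)/(0.8771 + 0.3627) = 0.3639.

0.364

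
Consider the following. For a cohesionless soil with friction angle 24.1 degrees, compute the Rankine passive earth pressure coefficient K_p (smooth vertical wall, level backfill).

K_p = (1 + sin φ)/(1 − sin φ) = tan²(45° + 24.1°/2) = 2.380.

2.38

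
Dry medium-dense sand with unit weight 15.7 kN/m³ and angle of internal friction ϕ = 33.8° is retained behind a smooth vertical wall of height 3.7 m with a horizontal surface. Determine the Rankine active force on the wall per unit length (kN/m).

K_a = tan²(45° − φ/2) = 0.2851.
P_a = ½ K_a γ H² = 0.5 × 0.2851 × 15.7 × 3.7² = 30.64 kN/m.

30.6 kN/m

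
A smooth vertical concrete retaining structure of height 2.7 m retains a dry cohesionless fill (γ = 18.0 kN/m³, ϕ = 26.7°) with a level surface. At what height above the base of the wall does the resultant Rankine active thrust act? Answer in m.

0.900 m

K_a = 0.3800.
The pressure distribution is triangular, so the resultant acts at H/3 above the base = 2.7/3 = 0.9000 m.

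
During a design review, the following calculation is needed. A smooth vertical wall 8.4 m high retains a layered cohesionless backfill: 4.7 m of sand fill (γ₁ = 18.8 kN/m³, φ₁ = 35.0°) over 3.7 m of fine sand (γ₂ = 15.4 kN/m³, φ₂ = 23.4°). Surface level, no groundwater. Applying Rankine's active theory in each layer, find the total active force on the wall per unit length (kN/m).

K_a1 = tan²(45°−35.0°/2) = 0.2710; K_a2 = tan²(45°−23.4°/2) = 0.4315.
Layer 1: σ at base = K_a1 γ₁ h₁ = 23.94 kPa; P₁ = ½×23.94×4.7 = 56.27.
Layer 2: σ_v at top = γ₁h₁ = 88.36; σ_h top = K_a2×88.36 = 38.13; σ_h base = K_a2×(88.36+15.4×3.7) = 62.71.
P₂ = ½(38.13+62.71)×3.7 = 186.6. Total P_a = 56.27+186.6 = 242.8 kN/m.

243 kN/m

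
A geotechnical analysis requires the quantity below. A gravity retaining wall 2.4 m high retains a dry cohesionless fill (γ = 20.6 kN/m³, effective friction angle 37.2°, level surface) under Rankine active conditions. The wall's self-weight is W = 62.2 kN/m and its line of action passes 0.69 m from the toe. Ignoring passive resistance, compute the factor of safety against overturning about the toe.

3.67

K_a = tan²(45° − 37.2°/2) = 0.2464.
P_a = ½K_aγH² = 0.5×0.2464×20.6×2.4² = 14.62 kN/m, acting at H/3 = 0.8000 m above the base.
Overturning moment M_o = P_a × H/3 = 14.62 × 0.8000 = 11.70.
Resisting moment M_r = W × 0.69 = 62.2 × 0.69 = 42.92.
FS_overturning = M_r/M_o = 42.92/11.70 = 3.670.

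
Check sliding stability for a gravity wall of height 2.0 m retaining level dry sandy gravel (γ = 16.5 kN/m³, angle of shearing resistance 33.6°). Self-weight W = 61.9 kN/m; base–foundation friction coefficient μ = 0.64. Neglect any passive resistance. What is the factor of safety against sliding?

K_a = tan²(45° − 33.6°/2) = 0.2875.
P_a = ½K_aγH² = 0.5×0.2875×16.5×2.0² = 9.488 kN/m, acting at H/3 = 0.6667 m above the base.
FS_sliding = μW / P_a = 0.64×61.9 / 9.488 = 4.176.

4.18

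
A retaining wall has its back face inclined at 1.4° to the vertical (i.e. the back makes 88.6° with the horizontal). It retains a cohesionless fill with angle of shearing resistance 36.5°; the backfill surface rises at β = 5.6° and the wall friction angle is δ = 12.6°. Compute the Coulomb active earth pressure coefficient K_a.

0.259

K_a = sin²(α+φ) / [sin²α · sin(α−δ) · (1 + √{sin(φ+δ)sin(φ−β) / (sin(α−δ)sin(α+β))})²].
With α = 88.6°, φ = 36.5°, δ = 12.6°, β = 5.6°: K_a = 0.2587.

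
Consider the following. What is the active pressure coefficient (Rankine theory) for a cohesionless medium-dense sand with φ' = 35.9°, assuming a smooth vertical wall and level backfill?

0.261

K_a = (1 − sin φ)/(1 + sin φ) = (1 − sin 35.9°)/(1 + sin 35.9°) = 0.2607.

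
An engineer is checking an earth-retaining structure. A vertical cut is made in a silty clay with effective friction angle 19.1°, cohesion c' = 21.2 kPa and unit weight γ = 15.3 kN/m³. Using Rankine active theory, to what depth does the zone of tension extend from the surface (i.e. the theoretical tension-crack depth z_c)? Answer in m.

3.89 m

K_a = tan²(45° − 19.1°/2) = 0.5069; √K_a = 0.7120.
The active pressure is zero where K_a γ z = 2c√K_a, so z_c = 2c/(γ√K_a) = 2×21.2/(15.3×0.7120) = 3.892 m.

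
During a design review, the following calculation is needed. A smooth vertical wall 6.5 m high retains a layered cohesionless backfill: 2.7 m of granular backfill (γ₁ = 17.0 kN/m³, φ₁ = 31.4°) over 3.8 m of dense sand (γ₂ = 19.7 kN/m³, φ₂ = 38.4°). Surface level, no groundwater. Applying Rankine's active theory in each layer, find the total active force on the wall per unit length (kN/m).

K_a1 = tan²(45°−31.4°/2) = 0.3149; K_a2 = tan²(45°−38.4°/2) = 0.2337.
Layer 1: σ at base = K_a1 γ₁ h₁ = 14.45 kPa; P₁ = ½×14.45×2.7 = 19.51.
Layer 2: σ_v at top = γ₁h₁ = 45.90; σ_h top = K_a2×45.90 = 10.73; σ_h base = K_a2×(45.90+19.7×3.8) = 28.22.
P₂ = ½(10.73+28.22)×3.8 = 74.00. Total P_a = 19.51+74.00 = 93.51 kN/m.

93.5 kN/m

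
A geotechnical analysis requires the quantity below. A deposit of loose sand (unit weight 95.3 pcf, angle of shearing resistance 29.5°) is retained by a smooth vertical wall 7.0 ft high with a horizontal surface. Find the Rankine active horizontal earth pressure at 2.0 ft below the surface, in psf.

64.8 psf

K_a = (1 − sin φ)/(1 + sin φ) = 0.3401.
σ_h = K_a γ z = 0.3401 × 95.3 × 2.0 = 64.82 psf.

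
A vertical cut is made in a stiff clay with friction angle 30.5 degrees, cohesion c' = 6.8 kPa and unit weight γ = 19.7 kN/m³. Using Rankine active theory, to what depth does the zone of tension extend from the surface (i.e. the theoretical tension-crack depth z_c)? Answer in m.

K_a = tan²(45° − 30.5°/2) = 0.3267; √K_a = 0.5715.
The active pressure is zero where K_a γ z = 2c√K_a, so z_c = 2c/(γ√K_a) = 2×6.8/(19.7×0.5715) = 1.208 m.

1.21 m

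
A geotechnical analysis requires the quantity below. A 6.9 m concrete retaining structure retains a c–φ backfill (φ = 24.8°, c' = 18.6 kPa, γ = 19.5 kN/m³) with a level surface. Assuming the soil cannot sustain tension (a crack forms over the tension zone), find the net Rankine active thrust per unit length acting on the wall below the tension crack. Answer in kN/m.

61.2 kN/m

K_a = 0.4090; √K_a = 0.6395.
Tension-crack depth z_c = 2c/(γ√K_a) = 2×18.6/(19.5×0.6395) = 2.983 m.
σ_a at base = K_a γ H − 2c√K_a = 0.4090×19.5×6.9 − 2×18.6×0.6395 = 31.24 kPa.
P_a = ½ × 31.24 × (H − z_c) = 0.5×31.24×3.917 = 61.18 kN/m.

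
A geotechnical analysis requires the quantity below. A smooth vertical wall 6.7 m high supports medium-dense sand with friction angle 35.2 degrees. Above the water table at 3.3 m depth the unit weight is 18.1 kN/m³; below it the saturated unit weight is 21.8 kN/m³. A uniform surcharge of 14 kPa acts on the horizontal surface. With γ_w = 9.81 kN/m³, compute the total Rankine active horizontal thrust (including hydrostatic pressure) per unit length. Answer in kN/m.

K_a = tan²(45° − φ/2) = 0.2687.
γ' = 21.8 − 9.81 = 11.99 kN/m³. h₂ = H − d_w = 3.4 m.
σ'_h: at surface K_a·q = 3.762; at WT K_a(q+γd_w) = 19.81; at base K_a(q+γd_w+γ'h₂) = 30.76 kPa.
P₁ = ½(3.762+19.81)×3.3 = 38.89; P₂ = ½(19.81+30.76)×3.4 = 85.98; P_w = ½γ_w h₂² = 56.70.
Total = 38.89+85.98+56.70 = 181.6 kN/m.

182 kN/m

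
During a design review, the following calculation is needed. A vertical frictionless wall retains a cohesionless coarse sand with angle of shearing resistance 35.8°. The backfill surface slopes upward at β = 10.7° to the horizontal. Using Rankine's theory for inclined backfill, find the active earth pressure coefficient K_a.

K_a = cos β · (cos β − √(cos²β − cos²φ)) / (cos β + √(cos²β − cos²φ)).
cos β = 0.9826, cos φ = 0.8111, √(cos²β − cos²φ) = 0.5547.
K_a = 0.9826 × (0.9826 − 0.5547)/(0.9826 + 0.5547) = 0.2735.

0.274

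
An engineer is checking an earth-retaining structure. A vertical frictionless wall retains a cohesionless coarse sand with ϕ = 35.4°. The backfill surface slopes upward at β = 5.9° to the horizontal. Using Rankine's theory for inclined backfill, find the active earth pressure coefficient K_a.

K_a = cos β · (cos β − √(cos²β − cos²φ)) / (cos β + √(cos²β − cos²φ)).
cos β = 0.9947, cos φ = 0.8151, √(cos²β − cos²φ) = 0.5701.
K_a = 0.9947 × (0.9947 − 0.5701)/(0.9947 + 0.5701) = 0.2699.

0.270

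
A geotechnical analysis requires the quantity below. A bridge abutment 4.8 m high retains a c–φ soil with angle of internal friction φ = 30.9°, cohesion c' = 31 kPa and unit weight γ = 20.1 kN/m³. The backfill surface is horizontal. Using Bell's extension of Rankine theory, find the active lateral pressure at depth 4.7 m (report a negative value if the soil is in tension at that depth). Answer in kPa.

K_a = (1 − sin φ)/(1 + sin φ) = 0.3214.
σ_a = K_a γ z − 2c√K_a = 0.3214×20.1×4.7 − 2×31×0.5669 = -4.786 kPa.

-4.79 kPa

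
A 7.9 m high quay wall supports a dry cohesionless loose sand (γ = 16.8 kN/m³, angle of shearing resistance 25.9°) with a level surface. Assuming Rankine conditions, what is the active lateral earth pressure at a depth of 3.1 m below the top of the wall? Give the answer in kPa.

20.4 kPa

K_a = (1 − sin φ)/(1 + sin φ) = 0.3920.
σ_h = K_a γ z = 0.3920 × 16.8 × 3.1 = 20.41 kPa.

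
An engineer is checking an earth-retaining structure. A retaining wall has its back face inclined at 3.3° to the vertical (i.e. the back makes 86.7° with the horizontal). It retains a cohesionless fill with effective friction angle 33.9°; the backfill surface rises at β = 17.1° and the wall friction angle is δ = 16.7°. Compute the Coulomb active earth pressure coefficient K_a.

K_a = sin²(α+φ) / [sin²α · sin(α−δ) · (1 + √{sin(φ+δ)sin(φ−β) / (sin(α−δ)sin(α+β))})²].
With α = 86.7°, φ = 33.9°, δ = 16.7°, β = 17.1°: K_a = 0.3541.

0.354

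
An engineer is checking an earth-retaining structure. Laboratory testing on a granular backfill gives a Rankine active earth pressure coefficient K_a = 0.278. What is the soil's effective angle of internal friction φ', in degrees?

34.4°

K_a = tan²(45° − φ/2) ⇒ 45° − φ/2 = arctan(√0.278) = 27.80°.
φ = 2(45° − 27.80°) = 34.40°.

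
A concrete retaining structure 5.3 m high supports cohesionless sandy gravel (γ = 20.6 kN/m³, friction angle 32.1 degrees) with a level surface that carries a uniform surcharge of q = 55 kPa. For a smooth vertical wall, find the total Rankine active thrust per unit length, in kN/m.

178 kN/m

K_a = tan²(45° − φ/2) = 0.3060.
Soil triangle: ½ K_a γ H² = 0.5×0.3060×20.6×5.3² = 88.53 kN/m.
Surcharge rectangle: K_a q H = 0.3060×55×5.3 = 89.20 kN/m.
Total = 88.53 + 89.20 = 177.7 kN/m.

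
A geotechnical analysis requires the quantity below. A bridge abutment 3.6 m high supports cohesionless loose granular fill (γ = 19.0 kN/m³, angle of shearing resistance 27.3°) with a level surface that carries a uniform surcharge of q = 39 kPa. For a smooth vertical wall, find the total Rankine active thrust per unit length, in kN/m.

K_a = tan²(45° − φ/2) = 0.3711.
Soil triangle: ½ K_a γ H² = 0.5×0.3711×19.0×3.6² = 45.69 kN/m.
Surcharge rectangle: K_a q H = 0.3711×39×3.6 = 52.11 kN/m.
Total = 45.69 + 52.11 = 97.80 kN/m.

97.8 kN/m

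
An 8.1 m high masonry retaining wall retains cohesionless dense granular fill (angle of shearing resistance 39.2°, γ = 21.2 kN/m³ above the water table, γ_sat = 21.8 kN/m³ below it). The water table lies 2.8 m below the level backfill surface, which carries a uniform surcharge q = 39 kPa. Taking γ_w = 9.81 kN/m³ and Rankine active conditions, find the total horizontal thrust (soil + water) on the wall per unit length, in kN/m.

337 kN/m

K_a = tan²(45° − φ/2) = 0.2255.
γ' = 21.8 − 9.81 = 11.99 kN/m³. h₂ = H − d_w = 5.3 m.
σ'_h: at surface K_a·q = 8.793; at WT K_a(q+γd_w) = 22.18; at base K_a(q+γd_w+γ'h₂) = 36.50 kPa.
P₁ = ½(8.793+22.18)×2.8 = 43.36; P₂ = ½(22.18+36.50)×5.3 = 155.5; P_w = ½γ_w h₂² = 137.8.
Total = 43.36+155.5+137.8 = 336.6 kN/m.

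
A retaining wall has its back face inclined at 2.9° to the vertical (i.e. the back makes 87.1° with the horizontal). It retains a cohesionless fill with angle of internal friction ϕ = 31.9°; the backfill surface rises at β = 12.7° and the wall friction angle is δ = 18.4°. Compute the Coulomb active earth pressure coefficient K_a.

K_a = sin²(α+φ) / [sin²α · sin(α−δ) · (1 + √{sin(φ+δ)sin(φ−β) / (sin(α−δ)sin(α+β))})²].
With α = 87.1°, φ = 31.9°, δ = 18.4°, β = 12.7°: K_a = 0.3540.

0.354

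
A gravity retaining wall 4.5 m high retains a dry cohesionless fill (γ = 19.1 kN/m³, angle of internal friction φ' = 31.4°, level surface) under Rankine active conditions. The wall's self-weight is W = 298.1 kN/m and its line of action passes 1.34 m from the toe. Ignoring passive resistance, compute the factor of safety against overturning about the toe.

K_a = tan²(45° − 31.4°/2) = 0.3149.
P_a = ½K_aγH² = 0.5×0.3149×19.1×4.5² = 60.90 kN/m, acting at H/3 = 1.500 m above the base.
Overturning moment M_o = P_a × H/3 = 60.90 × 1.500 = 91.35.
Resisting moment M_r = W × 1.34 = 298.1 × 1.34 = 399.5.
FS_overturning = M_r/M_o = 399.5/91.35 = 4.373.

4.37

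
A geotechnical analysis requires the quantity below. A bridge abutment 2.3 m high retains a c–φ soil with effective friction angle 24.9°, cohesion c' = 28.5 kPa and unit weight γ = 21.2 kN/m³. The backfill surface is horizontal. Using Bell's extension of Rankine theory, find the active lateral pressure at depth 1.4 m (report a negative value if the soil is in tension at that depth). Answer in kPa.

K_a = (1 − sin φ)/(1 + sin φ) = 0.4074.
σ_a = K_a γ z − 2c√K_a = 0.4074×21.2×1.4 − 2×28.5×0.6383 = -24.29 kPa.

-24.3 kPa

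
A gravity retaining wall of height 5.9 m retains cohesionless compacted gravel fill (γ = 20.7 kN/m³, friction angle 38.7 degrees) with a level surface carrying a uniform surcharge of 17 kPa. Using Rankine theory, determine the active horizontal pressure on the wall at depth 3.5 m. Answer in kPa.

20.6 kPa

K_a = (1 − sin φ)/(1 + sin φ) = 0.2306.
σ_v = γz + q = 20.7 × 3.5 + 17 = 89.45 kPa.
σ_h = K_a σ_v = 0.2306 × 89.45 = 20.63 kPa.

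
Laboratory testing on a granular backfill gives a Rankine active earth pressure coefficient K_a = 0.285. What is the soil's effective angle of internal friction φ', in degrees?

K_a = tan²(45° − φ/2) ⇒ 45° − φ/2 = arctan(√0.285) = 28.10°.
φ = 2(45° − 28.10°) = 33.81°.

33.8°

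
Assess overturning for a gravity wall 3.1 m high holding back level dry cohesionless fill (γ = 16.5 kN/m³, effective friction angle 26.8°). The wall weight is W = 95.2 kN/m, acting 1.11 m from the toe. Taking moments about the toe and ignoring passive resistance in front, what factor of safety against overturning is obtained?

K_a = tan²(45° − 26.8°/2) = 0.3785.
P_a = ½K_aγH² = 0.5×0.3785×16.5×3.1² = 30.01 kN/m, acting at H/3 = 1.033 m above the base.
Overturning moment M_o = P_a × H/3 = 30.01 × 1.033 = 31.01.
Resisting moment M_r = W × 1.11 = 95.2 × 1.11 = 105.7.
FS_overturning = M_r/M_o = 105.7/31.01 = 3.408.

3.41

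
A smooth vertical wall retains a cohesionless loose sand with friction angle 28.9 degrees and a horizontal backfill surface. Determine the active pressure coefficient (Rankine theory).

K_a = tan²(45° − φ/2) = tan²(30.55°) = 0.3484.

0.348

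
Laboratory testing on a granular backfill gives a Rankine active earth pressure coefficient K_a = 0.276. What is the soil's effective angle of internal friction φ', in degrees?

34.6°

K_a = tan²(45° − φ/2) ⇒ 45° − φ/2 = arctan(√0.276) = 27.72°.
φ = 2(45° − 27.72°) = 34.57°.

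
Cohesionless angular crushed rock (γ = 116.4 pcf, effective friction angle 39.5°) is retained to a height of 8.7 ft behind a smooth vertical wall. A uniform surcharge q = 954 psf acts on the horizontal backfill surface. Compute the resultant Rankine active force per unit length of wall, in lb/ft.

2830 lb/ft

K_a = tan²(45° − φ/2) = 0.2224.
Soil triangle: ½ K_a γ H² = 0.5×0.2224×116.4×8.7² = 979.9 lb/ft.
Surcharge rectangle: K_a q H = 0.2224×954×8.7 = 1846 lb/ft.
Total = 979.9 + 1846 = 2826 lb/ft.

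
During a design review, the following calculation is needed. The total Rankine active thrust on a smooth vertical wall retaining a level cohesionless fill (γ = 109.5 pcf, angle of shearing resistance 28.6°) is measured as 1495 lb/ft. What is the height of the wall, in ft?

K_a = 0.3525. P_a = ½ K_a γ H² ⇒ H = √(2P_a/(K_a γ)).
H = √(2×1495/(0.3525×109.5)) = 8.801 ft.

8.80 ft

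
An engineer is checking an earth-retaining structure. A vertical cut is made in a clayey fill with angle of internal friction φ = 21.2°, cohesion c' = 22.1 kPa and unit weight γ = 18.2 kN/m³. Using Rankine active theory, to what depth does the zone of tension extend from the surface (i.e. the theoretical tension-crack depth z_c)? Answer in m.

3.55 m

K_a = tan²(45° − 21.2°/2) = 0.4688; √K_a = 0.6847.
The active pressure is zero where K_a γ z = 2c√K_a, so z_c = 2c/(γ√K_a) = 2×22.1/(18.2×0.6847) = 3.547 m.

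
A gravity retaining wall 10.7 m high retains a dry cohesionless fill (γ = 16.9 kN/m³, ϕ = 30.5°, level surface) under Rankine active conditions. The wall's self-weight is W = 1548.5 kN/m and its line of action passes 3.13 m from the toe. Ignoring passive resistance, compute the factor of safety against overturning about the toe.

K_a = tan²(45° − 30.5°/2) = 0.3267.
P_a = ½K_aγH² = 0.5×0.3267×16.9×10.7² = 316.0 kN/m, acting at H/3 = 3.567 m above the base.
Overturning moment M_o = P_a × H/3 = 316.0 × 3.567 = 1127.
Resisting moment M_r = W × 3.13 = 1548.5 × 3.13 = 4847.
FS_overturning = M_r/M_o = 4847/1127 = 4.300.

4.30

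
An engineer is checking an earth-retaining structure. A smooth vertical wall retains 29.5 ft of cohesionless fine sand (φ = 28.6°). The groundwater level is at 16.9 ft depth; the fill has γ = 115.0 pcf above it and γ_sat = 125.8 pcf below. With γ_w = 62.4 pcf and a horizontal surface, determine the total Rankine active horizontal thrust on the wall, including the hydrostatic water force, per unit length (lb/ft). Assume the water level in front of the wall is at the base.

21200 lb/ft

K_a = tan²(45° − φ/2) = 0.3525.
γ' = 125.8 − 62.4 = 63.40 pcf. Depth below WT = 12.6 ft.
σ'_h at WT = K_a γ d_w = 685.2 psf; at base = 685.2 + K_a γ' × 12.6 = 966.8 psf.
P₁ (0–16.9 ft) = ½×685.2×16.9 = 5790. P₂ (16.9–29.5 ft) = ½(685.2+966.8)×12.6 = 10410.
P_w = ½ γ_w h₂² = 0.5×62.4×12.6² = 4953. Total = 5790+10410+4953 = 21150 lb/ft.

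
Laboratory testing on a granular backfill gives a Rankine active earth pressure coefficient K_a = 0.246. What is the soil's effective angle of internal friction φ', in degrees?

K_a = tan²(45° − φ/2) ⇒ 45° − φ/2 = arctan(√0.246) = 26.38°.
φ = 2(45° − 26.38°) = 37.24°.

37.2°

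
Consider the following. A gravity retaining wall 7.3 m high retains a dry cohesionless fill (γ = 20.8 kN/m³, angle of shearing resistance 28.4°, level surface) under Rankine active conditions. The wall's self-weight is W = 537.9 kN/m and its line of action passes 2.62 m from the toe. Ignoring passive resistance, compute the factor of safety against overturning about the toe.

K_a = tan²(45° − 28.4°/2) = 0.3554.
P_a = ½K_aγH² = 0.5×0.3554×20.8×7.3² = 196.9 kN/m, acting at H/3 = 2.433 m above the base.
Overturning moment M_o = P_a × H/3 = 196.9 × 2.433 = 479.2.
Resisting moment M_r = W × 2.62 = 537.9 × 2.62 = 1409.
FS_overturning = M_r/M_o = 1409/479.2 = 2.941.

2.94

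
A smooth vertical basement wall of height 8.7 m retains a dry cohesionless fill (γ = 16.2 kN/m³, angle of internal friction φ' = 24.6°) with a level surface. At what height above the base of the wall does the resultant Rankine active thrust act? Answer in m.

K_a = 0.4121.
The pressure distribution is triangular, so the resultant acts at H/3 above the base = 8.7/3 = 2.900 m.

2.90 m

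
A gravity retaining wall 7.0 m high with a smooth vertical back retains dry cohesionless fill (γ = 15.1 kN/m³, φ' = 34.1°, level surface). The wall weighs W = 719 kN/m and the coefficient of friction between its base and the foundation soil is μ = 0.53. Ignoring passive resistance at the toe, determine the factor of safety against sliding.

3.66

K_a = tan²(45° − 34.1°/2) = 0.2815.
P_a = ½K_aγH² = 0.5×0.2815×15.1×7.0² = 104.2 kN/m, acting at H/3 = 2.333 m above the base.
FS_sliding = μW / P_a = 0.53×719 / 104.2 = 3.659.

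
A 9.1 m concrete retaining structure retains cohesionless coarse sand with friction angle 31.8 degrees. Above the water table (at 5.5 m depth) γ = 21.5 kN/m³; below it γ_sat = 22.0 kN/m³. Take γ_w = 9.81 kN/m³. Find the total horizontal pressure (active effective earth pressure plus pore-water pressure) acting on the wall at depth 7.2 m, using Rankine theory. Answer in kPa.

K_a = (1 − sin φ)/(1 + sin φ) = 0.3098.
γ' = 22.0 − 9.81 = 12.19 kN/m³.
Effective vertical stress at 7.2 m: σ'_v = 21.5×5.5 + 12.19×1.70 = 139.0 kPa.
σ'_h = K_a σ'_v = 0.3098 × 139.0 = 43.05 kPa; u = γ_w × 1.70 = 16.68 kPa.
Total σ_h = 43.05 + 16.68 = 59.73 kPa.

59.7 kPa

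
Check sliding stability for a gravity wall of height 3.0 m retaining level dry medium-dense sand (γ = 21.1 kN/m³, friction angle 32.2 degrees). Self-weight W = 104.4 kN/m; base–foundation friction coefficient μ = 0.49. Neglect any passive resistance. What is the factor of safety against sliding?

1.77

K_a = tan²(45° − 32.2°/2) = 0.3047.
P_a = ½K_aγH² = 0.5×0.3047×21.1×3.0² = 28.93 kN/m, acting at H/3 = 1.000 m above the base.
FS_sliding = μW / P_a = 0.49×104.4 / 28.93 = 1.768.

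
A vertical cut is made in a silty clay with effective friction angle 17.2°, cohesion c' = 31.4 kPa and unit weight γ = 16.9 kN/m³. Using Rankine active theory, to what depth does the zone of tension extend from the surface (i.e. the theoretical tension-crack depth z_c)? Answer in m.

5.04 m

K_a = tan²(45° − 17.2°/2) = 0.5436; √K_a = 0.7373.
The active pressure is zero where K_a γ z = 2c√K_a, so z_c = 2c/(γ√K_a) = 2×31.4/(16.9×0.7373) = 5.040 m.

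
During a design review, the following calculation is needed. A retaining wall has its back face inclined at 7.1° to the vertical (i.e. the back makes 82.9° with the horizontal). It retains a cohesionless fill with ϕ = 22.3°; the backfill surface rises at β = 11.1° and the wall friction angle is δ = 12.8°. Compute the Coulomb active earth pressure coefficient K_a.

K_a = sin²(α+φ) / [sin²α · sin(α−δ) · (1 + √{sin(φ+δ)sin(φ−β) / (sin(α−δ)sin(α+β))})²].
With α = 82.9°, φ = 22.3°, δ = 12.8°, β = 11.1°: K_a = 0.5559.

0.556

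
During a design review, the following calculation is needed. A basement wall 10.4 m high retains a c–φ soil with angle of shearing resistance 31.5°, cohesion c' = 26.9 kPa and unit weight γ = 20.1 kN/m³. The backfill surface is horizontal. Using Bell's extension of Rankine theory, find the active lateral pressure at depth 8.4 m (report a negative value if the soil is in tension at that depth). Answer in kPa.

22.8 kPa

K_a = (1 − sin φ)/(1 + sin φ) = 0.3136.
σ_a = K_a γ z − 2c√K_a = 0.3136×20.1×8.4 − 2×26.9×0.5600 = 22.82 kPa.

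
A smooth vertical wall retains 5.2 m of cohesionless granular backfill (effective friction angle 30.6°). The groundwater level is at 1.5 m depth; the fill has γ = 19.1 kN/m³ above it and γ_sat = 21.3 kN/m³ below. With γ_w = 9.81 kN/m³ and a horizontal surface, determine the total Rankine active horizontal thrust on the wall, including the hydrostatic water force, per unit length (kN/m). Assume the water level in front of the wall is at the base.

134 kN/m

K_a = tan²(45° − φ/2) = 0.3253.
γ' = 21.3 − 9.81 = 11.49 kN/m³. Depth below WT = 3.7 m.
σ'_h at WT = K_a γ d_w = 9.321 kPa; at base = 9.321 + K_a γ' × 3.7 = 23.15 kPa.
P₁ (0–1.5 m) = ½×9.321×1.5 = 6.991. P₂ (1.5–5.2 m) = ½(9.321+23.15)×3.7 = 60.08.
P_w = ½ γ_w h₂² = 0.5×9.81×3.7² = 67.15. Total = 6.991+60.08+67.15 = 134.2 kN/m.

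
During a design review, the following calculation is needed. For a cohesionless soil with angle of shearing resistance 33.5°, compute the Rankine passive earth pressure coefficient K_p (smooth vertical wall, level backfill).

K_p = (1 + sin φ)/(1 − sin φ) = tan²(45° + 33.5°/2) = 3.464.

3.46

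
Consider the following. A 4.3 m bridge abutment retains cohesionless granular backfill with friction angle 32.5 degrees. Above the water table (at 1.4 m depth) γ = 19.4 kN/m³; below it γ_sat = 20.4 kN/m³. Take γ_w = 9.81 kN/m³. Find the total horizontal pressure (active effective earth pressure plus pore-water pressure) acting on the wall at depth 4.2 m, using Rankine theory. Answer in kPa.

K_a = (1 − sin φ)/(1 + sin φ) = 0.3010.
γ' = 20.4 − 9.81 = 10.59 kN/m³.
Effective vertical stress at 4.2 m: σ'_v = 19.4×1.4 + 10.59×2.80 = 56.81 kPa.
σ'_h = K_a σ'_v = 0.3010 × 56.81 = 17.10 kPa; u = γ_w × 2.80 = 27.47 kPa.
Total σ_h = 17.10 + 27.47 = 44.57 kPa.

44.6 kPa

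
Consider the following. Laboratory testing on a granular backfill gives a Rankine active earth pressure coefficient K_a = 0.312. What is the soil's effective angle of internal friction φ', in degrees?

K_a = tan²(45° − φ/2) ⇒ 45° − φ/2 = arctan(√0.312) = 29.19°.
φ = 2(45° − 29.19°) = 31.63°.

31.6°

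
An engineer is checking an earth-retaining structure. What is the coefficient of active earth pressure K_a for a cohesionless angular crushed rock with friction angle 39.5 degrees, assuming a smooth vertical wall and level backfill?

0.222

K_a = tan²(45° − φ/2) = tan²(25.25°) = 0.2224.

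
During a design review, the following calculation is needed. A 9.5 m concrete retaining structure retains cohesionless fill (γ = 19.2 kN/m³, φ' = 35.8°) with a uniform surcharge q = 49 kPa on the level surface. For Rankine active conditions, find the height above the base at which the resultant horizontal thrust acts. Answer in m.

K_a = 0.2619.
Triangular part P₁ = ½K_aγH² = 226.9 at H/3 = 3.167 m; rectangular part P₂ = K_a q H = 121.9 at H/2 = 4.750 m.
ȳ = (P₁·3.167 + P₂·4.750)/(P₁+P₂) = 3.720 m.

3.72 m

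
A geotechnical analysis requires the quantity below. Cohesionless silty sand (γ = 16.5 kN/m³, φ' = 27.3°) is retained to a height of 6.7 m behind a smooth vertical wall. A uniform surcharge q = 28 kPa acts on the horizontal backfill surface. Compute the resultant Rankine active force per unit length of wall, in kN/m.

207 kN/m

K_a = tan²(45° − φ/2) = 0.3711.
Soil triangle: ½ K_a γ H² = 0.5×0.3711×16.5×6.7² = 137.4 kN/m.
Surcharge rectangle: K_a q H = 0.3711×28×6.7 = 69.62 kN/m.
Total = 137.4 + 69.62 = 207.1 kN/m.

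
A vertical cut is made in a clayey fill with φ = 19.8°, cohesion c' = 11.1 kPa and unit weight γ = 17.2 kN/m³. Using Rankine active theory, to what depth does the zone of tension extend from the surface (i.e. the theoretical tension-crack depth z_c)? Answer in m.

K_a = tan²(45° − 19.8°/2) = 0.4939; √K_a = 0.7028.
The active pressure is zero where K_a γ z = 2c√K_a, so z_c = 2c/(γ√K_a) = 2×11.1/(17.2×0.7028) = 1.836 m.

1.84 m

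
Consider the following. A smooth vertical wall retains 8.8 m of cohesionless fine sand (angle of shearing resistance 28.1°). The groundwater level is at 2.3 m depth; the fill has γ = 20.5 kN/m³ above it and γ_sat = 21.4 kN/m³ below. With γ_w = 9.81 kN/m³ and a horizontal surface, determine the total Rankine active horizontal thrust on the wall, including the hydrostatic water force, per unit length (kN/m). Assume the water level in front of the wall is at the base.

425 kN/m

K_a = tan²(45° − φ/2) = 0.3596.
γ' = 21.4 − 9.81 = 11.59 kN/m³. Depth below WT = 6.5 m.
σ'_h at WT = K_a γ d_w = 16.96 kPa; at base = 16.96 + K_a γ' × 6.5 = 44.05 kPa.
P₁ (0–2.3 m) = ½×16.96×2.3 = 19.50. P₂ (2.3–8.8 m) = ½(16.96+44.05)×6.5 = 198.3.
P_w = ½ γ_w h₂² = 0.5×9.81×6.5² = 207.2. Total = 19.50+198.3+207.2 = 425.0 kN/m.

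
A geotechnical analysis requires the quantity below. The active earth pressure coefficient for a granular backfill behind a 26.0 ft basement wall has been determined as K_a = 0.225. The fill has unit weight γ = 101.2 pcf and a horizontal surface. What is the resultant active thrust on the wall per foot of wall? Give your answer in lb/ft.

P = ½ K_a γ H² = 0.5 × 0.225 × 101.2 × 26.0² = 7696 lb/ft.

7700 lb/ft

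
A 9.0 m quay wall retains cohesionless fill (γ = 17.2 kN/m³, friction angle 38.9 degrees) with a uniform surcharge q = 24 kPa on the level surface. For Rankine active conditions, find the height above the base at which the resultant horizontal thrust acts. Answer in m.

K_a = 0.2285.
Triangular part P₁ = ½K_aγH² = 159.2 at H/3 = 3.000 m; rectangular part P₂ = K_a q H = 49.36 at H/2 = 4.500 m.
ȳ = (P₁·3.000 + P₂·4.500)/(P₁+P₂) = 3.355 m.

3.36 m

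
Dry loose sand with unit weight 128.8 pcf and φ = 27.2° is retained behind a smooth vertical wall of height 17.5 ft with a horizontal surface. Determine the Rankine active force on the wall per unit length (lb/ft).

7350 lb/ft

K_a = tan²(45° − φ/2) = 0.3726.
P_a = ½ K_a γ H² = 0.5 × 0.3726 × 128.8 × 17.5² = 7348 lb/ft.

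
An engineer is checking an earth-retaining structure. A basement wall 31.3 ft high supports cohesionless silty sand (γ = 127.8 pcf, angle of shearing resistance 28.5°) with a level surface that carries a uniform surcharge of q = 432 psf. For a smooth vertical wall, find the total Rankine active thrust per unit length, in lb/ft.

K_a = tan²(45° − φ/2) = 0.3540.
Soil triangle: ½ K_a γ H² = 0.5×0.3540×127.8×31.3² = 22160 lb/ft.
Surcharge rectangle: K_a q H = 0.3540×432×31.3 = 4786 lb/ft.
Total = 22160 + 4786 = 26940 lb/ft.

26900 lb/ft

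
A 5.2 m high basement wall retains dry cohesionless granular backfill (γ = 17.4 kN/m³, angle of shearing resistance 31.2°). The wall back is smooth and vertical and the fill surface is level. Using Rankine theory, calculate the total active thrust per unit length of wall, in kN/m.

K_a = tan²(45° − φ/2) = 0.3175.
P_a = ½ K_a γ H² = 0.5 × 0.3175 × 17.4 × 5.2² = 74.69 kN/m.

74.7 kN/m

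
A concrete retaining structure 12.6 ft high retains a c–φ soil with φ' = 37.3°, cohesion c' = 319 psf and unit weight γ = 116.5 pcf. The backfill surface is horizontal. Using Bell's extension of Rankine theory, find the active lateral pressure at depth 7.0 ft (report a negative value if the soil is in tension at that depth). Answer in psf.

K_a = (1 − sin φ)/(1 + sin φ) = 0.2453.
σ_a = K_a γ z − 2c√K_a = 0.2453×116.5×7.0 − 2×319×0.4953 = -115.9 psf.

-116 psf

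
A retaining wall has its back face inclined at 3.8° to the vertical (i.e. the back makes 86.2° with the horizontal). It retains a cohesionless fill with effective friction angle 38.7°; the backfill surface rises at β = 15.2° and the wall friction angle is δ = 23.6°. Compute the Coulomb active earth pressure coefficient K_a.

K_a = sin²(α+φ) / [sin²α · sin(α−δ) · (1 + √{sin(φ+δ)sin(φ−β) / (sin(α−δ)sin(α+β))})²].
With α = 86.2°, φ = 38.7°, δ = 23.6°, β = 15.2°: K_a = 0.2840.

0.284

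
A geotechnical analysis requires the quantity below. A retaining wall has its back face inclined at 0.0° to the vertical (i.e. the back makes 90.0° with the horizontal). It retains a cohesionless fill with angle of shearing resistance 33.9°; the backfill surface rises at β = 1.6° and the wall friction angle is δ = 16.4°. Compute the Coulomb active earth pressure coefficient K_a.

K_a = sin²(α+φ) / [sin²α · sin(α−δ) · (1 + √{sin(φ+δ)sin(φ−β) / (sin(α−δ)sin(α+β))})²].
With α = 90.0°, φ = 33.9°, δ = 16.4°, β = 1.6°: K_a = 0.2623.

0.262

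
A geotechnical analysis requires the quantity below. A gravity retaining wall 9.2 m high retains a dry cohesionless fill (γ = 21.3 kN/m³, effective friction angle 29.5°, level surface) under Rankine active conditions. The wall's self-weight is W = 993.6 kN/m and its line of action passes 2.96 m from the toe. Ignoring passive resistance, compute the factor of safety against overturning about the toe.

K_a = tan²(45° − 29.5°/2) = 0.3401.
P_a = ½K_aγH² = 0.5×0.3401×21.3×9.2² = 306.6 kN/m, acting at H/3 = 3.067 m above the base.
Overturning moment M_o = P_a × H/3 = 306.6 × 3.067 = 940.2.
Resisting moment M_r = W × 2.96 = 993.6 × 2.96 = 2941.
FS_overturning = M_r/M_o = 2941/940.2 = 3.128.

3.13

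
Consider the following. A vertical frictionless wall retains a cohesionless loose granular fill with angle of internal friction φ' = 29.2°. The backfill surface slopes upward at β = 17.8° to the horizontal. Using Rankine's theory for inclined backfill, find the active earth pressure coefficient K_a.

K_a = cos β · (cos β − √(cos²β − cos²φ)) / (cos β + √(cos²β − cos²φ)).
cos β = 0.9521, cos φ = 0.8729, √(cos²β − cos²φ) = 0.3802.
K_a = 0.9521 × (0.9521 − 0.3802)/(0.9521 + 0.3802) = 0.4087.

0.409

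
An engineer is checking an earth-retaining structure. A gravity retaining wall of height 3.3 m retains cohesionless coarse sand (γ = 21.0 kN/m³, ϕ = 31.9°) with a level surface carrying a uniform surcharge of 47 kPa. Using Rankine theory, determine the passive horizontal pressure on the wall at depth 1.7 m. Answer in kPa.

268 kPa

K_p = (1 + sin φ)/(1 − sin φ) = 3.241.
σ_v = γz + q = 21.0 × 1.7 + 47 = 82.70 kPa.
σ_h = K_p σ_v = 3.241 × 82.70 = 268.0 kPa.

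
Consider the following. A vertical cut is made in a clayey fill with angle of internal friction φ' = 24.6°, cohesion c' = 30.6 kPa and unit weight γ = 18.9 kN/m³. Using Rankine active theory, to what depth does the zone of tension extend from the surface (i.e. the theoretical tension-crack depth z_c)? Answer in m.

K_a = tan²(45° − 24.6°/2) = 0.4121; √K_a = 0.6420.
The active pressure is zero where K_a γ z = 2c√K_a, so z_c = 2c/(γ√K_a) = 2×30.6/(18.9×0.6420) = 5.044 m.

5.04 m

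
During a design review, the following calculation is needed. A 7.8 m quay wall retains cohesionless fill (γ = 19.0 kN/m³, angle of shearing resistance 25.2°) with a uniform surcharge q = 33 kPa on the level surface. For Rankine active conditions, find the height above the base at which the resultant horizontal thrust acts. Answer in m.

K_a = 0.4027.
Triangular part P₁ = ½K_aγH² = 232.8 at H/3 = 2.600 m; rectangular part P₂ = K_a q H = 103.7 at H/2 = 3.900 m.
ȳ = (P₁·2.600 + P₂·3.900)/(P₁+P₂) = 3.001 m.

3.00 m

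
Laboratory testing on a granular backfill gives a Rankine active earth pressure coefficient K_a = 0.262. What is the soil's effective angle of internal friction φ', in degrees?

35.8°

K_a = tan²(45° − φ/2) ⇒ 45° − φ/2 = arctan(√0.262) = 27.11°.
φ = 2(45° − 27.11°) = 35.79°.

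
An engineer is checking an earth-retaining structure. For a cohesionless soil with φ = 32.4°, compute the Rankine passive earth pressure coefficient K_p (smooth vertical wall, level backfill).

K_p = (1 + sin φ)/(1 − sin φ) = tan²(45° + 32.4°/2) = 3.309.

3.31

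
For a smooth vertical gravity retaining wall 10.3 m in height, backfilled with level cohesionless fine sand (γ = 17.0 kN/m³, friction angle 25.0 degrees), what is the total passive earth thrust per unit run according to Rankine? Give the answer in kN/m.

K_p = tan²(45° + φ/2) = 2.464.
P_p = ½ K_p γ H² = 0.5 × 2.464 × 17.0 × 10.3² = 2222 kN/m.

2220 kN/m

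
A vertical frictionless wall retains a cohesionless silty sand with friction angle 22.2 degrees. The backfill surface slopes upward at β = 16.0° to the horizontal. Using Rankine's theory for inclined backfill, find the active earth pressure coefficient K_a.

0.554

K_a = cos β · (cos β − √(cos²β − cos²φ)) / (cos β + √(cos²β − cos²φ)).
cos β = 0.9613, cos φ = 0.9259, √(cos²β − cos²φ) = 0.2584.
K_a = 0.9613 × (0.9613 − 0.2584)/(0.9613 + 0.2584) = 0.5539.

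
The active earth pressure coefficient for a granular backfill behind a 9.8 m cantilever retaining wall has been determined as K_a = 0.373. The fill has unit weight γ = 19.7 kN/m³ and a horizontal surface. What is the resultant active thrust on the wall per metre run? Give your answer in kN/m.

P = ½ K_a γ H² = 0.5 × 0.373 × 19.7 × 9.8² = 352.9 kN/m.

353 kN/m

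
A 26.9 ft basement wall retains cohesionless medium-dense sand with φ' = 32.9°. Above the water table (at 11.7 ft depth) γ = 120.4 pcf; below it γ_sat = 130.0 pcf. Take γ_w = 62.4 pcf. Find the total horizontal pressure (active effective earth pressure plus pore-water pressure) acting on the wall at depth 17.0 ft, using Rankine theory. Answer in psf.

854 psf

K_a = (1 − sin φ)/(1 + sin φ) = 0.2960.
γ' = 130.0 − 62.4 = 67.60 pcf.
Effective vertical stress at 17.0 ft: σ'_v = 120.4×11.7 + 67.60×5.30 = 1767 psf.
σ'_h = K_a σ'_v = 0.2960 × 1767 = 523.1 psf; u = γ_w × 5.30 = 330.7 psf.
Total σ_h = 523.1 + 330.7 = 853.8 psf.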